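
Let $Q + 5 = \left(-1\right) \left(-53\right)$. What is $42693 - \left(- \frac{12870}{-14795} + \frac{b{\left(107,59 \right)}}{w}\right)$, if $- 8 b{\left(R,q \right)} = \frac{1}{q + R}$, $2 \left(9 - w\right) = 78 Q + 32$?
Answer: $\frac{28656619649827}{671238928} \approx 42692.0$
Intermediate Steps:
$Q = 48$ ($Q = -5 - -53 = -5 + 53 = 48$)
$w = -1879$ ($w = 9 - \frac{78 \cdot 48 + 32}{2} = 9 - \frac{3744 + 32}{2} = 9 - 1888 = -1879$)
$b{\left(R,q \right)} = - \frac{1}{8 \left(R + q\right)}$ ($b{\left(R,q \right)} = - \frac{1}{8 \left(q + R\right)} = - \frac{1}{8 \left(R + q\right)}$)
$42693 - \left(- \frac{12870}{-14795} + \frac{b{\left(107,59 \right)}}{w}\right) = 42693 - \left(- \frac{12870}{-14795} + \frac{\left(-1\right) \frac{1}{8 \cdot 107 + 8 \cdot 59}}{-1879}\right) = 42693 - \left(\left(-12870\right) \left(- \frac{1}{14795}\right) + - \frac{1}{856 + 472} \left(- \frac{1}{1879}\right)\right) = 42693 - \left(\frac{234}{269} + - \frac{1}{1328} \left(- \frac{1}{1879}\right)\right) = 42693 - \left(\frac{234}{269} + \left(-1\right) \frac{1}{1328} \left(- \frac{1}{1879}\right)\right) = 42693 - \left(\frac{234}{269} - - \frac{1}{2495312}\right) = 42693 - \left(\frac{234}{269} + \frac{1}{2495312}\right) = 42693 - \frac{583903277}{671238928} = \frac{28656619649827}{671238928}$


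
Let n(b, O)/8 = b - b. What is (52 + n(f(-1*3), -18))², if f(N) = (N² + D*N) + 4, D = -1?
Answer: 2704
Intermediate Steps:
f(N) = 4 + N² - N (f(N) = (N² - N) + 4 = 4 + N² - N)
n(b, O) = 0 (n(b, O) = 8*(b - b) = 8*0 = 0)
(52 + n(f(-1*3), -18))² = (52 + 0)² = 52² = 2704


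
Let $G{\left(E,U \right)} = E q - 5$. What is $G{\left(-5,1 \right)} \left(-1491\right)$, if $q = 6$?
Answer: $52185$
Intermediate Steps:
$G{\left(E,U \right)} = -5 + 6 E$ ($G{\left(E,U \right)} = E 6 - 5 = 6 E - 5 = -5 + 6 E$)
$G{\left(-5,1 \right)} \left(-1491\right) = \left(-5 + 6 \left(-5\right)\right) \left(-1491\right) = \left(-5 - 30\right) \left(-1491\right) = \left(-35\right) \left(-1491\right) = 52185$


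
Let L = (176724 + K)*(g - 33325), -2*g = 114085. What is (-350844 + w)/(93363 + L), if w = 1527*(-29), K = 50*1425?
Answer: 131709/7469565694 ≈ 1.7633e-5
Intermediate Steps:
g = -114085/2 (g = -½*114085 = -114085/2 ≈ -57043.)
K = 71250
w = -44283
L = -22408790445 (L = (176724 + 71250)*(-114085/2 - 33325) = 247974*(-180735/2) = -22408790445)
(-350844 + w)/(93363 + L) = (-350844 - 44283)/(93363 - 22408790445) = -395127/(-22408697082) = -395127*(-1/22408697082) = 131709/7469565694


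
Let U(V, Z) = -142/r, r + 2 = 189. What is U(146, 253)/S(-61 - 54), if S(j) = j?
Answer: 142/21505 ≈ 0.0066031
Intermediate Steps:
r = 187 (r = -2 + 189 = 187)
U(V, Z) = -142/187
U(146, 253)/S(-61 - 54) = -142/(187*(-61 - 54)) = -142/187/(-115) = -142/187*(-1/115) = 142/21505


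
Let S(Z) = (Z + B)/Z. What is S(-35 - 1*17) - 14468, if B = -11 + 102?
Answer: -57875/4 ≈ -14469.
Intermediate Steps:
B = 91
S(Z) = (91 + Z)/Z (S(Z) = (Z + 91)/Z = (91 + Z)/Z)
S(-35 - 1*17) - 14468 = (91 + (-35 - 1*17))/(-35 - 1*17) - 14468 = (91 + (-35 - 17))/(-35 - 17) - 14468 = (91 - 52)/(-52) - 14468 = -1/52*39 - 14468 = -¾ - 14468 = -57875/4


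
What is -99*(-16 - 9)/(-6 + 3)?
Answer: -825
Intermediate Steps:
-99*(-16 - 9)/(-6 + 3) = -(-2475)/(-3) = -(-2475)*(-1)/3 = -99*25/3 = -825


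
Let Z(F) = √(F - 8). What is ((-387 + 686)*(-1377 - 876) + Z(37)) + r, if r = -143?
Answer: -673790 + √29 ≈ -6.7379e+5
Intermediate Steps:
Z(F) = √(-8 + F)
((-387 + 686)*(-1377 - 876) + Z(37)) + r = ((-387 + 686)*(-1377 - 876) + √(-8 + 37)) - 143 = (299*(-2253) + √29) - 143 = (-673647 + √29) - 143 = -673790 + √29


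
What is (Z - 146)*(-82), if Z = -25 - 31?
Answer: 16564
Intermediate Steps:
Z = -56
(Z - 146)*(-82) = (-56 - 146)*(-82) = -202*(-82) = 16564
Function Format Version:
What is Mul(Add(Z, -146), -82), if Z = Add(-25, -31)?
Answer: 16564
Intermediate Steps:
Z = -56
Mul(Add(Z, -146), -82) = Mul(Add(-56, -146), -82) = Mul(-202, -82) = 16564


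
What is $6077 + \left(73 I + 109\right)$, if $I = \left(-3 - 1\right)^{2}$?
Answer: $7354$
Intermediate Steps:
$I = 16$ ($I = \left(-4\right)^{2} = 16$)
$6077 + \left(73 I + 109\right) = 6077 + \left(73 \cdot 16 + 109\right) = 6077 + \left(1168 + 109\right) = 6077 + 1277 = 7354$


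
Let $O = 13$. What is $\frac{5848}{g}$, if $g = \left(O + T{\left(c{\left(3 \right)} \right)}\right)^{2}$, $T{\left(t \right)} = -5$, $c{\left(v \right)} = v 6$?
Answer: $\frac{731}{8} \approx 91.375$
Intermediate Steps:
$c{\left(v \right)} = 6 v$
$g = 64$ ($g = \left(13 - 5\right)^{2} = 8^{2} = 64$)
$\frac{5848}{g} = \frac{5848}{64} = 5848 \cdot \frac{1}{64} = \frac{731}{8}$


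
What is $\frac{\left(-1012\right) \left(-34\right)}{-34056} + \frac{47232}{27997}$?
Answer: $\frac{7331957}{10834839} \approx 0.6767$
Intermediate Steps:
$\frac{\left(-1012\right) \left(-34\right)}{-34056} + \frac{47232}{27997} = 34408 \left(- \frac{1}{34056}\right) + 47232 \cdot \frac{1}{27997} = - \frac{391}{387} + \frac{47232}{27997} = \frac{7331957}{10834839}$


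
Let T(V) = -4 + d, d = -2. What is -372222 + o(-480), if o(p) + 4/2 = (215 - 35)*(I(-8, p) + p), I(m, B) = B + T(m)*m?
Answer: -536384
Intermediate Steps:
T(V) = -6 (T(V) = -4 - 2 = -6)
I(m, B) = B - 6*m
o(p) = 8638 + 360*p (o(p) = -2 + (215 - 35)*((p - 6*(-8)) + p) = -2 + 180*((p + 48) + p) = -2 + 180*((48 + p) + p) = -2 + 180*(48 + 2*p) = -2 + (8640 + 360*p) = 8638 + 360*p)
-372222 + o(-480) = -372222 + (8638 + 360*(-480)) = -372222 + (8638 - 172800) = -372222 - 164162 = -536384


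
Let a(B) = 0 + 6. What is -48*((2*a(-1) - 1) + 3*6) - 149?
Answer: -1541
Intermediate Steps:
a(B) = 6
-48*((2*a(-1) - 1) + 3*6) - 149 = -48*((2*6 - 1) + 3*6) - 149 = -48*((12 - 1) + 18) - 149 = -48*(11 + 18) - 149 = -48*29 - 149 = -1392 - 149 = -1541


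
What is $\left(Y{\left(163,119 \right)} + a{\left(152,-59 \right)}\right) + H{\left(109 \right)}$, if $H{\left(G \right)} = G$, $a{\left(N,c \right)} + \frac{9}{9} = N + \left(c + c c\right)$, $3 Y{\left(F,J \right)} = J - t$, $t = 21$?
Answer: $\frac{11144}{3} \approx 3714.7$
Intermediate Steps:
$Y{\left(F,J \right)} = -7 + \frac{J}{3}$ ($Y{\left(F,J \right)} = \frac{J - 21}{3} = \frac{-21 + J}{3} = -7 + \frac{J}{3}$)
$a{\left(N,c \right)} = -1 + N + c + c^{2}$ ($a{\left(N,c \right)} = -1 + \left(N + \left(c + c c\right)\right) = -1 + \left(N + \left(c + c^{2}\right)\right) = -1 + \left(N + c + c^{2}\right) = -1 + N + c + c^{2}$)
$\left(Y{\left(163,119 \right)} + a{\left(152,-59 \right)}\right) + H{\left(109 \right)} = \left(\left(-7 + \frac{1}{3} \cdot 119\right) + \left(-1 + 152 - 59 + \left(-59\right)^{2}\right)\right) + 109 = \left(\left(-7 + \frac{119}{3}\right) + \left(-1 + 152 - 59 + 3481\right)\right) + 109 = \left(\frac{98}{3} + 3573\right) + 109 = \frac{10817}{3} + 109 = \frac{11144}{3}$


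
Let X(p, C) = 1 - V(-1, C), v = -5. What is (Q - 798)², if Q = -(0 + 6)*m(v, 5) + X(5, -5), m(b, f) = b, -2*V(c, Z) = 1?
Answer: 2350089/4 ≈ 5.8752e+5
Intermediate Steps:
V(c, Z) = -½ (V(c, Z) = -½*1 = -½)
X(p, C) = 3/2 (X(p, C) = 1 - 1*(-½) = 1 + ½ = 3/2)
Q = 63/2 (Q = -(0 + 6)*(-5) + 3/2 = -6*(-5) + 3/2 = -1*(-30) + 3/2 = 30 + 3/2 = 63/2 ≈ 31.500)
(Q - 798)² = (63/2 - 798)² = (-1533/2)² = 2350089/4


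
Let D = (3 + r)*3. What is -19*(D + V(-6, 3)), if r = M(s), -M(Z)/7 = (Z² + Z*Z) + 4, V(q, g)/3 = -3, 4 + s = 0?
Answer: 14364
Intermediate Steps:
s = -4 (s = -4 + 0 = -4)
V(q, g) = -9 (V(q, g) = 3*(-3) = -9)
M(Z) = -28 - 14*Z² (M(Z) = -7*((Z² + Z*Z) + 4) = -7*((Z² + Z²) + 4) = -7*(2*Z² + 4) = -7*(4 + 2*Z²) = -28 - 14*Z²)
r = -252 (r = -28 - 14*(-4)² = -28 - 14*16 = -28 - 224 = -252)
D = -747 (D = (3 - 252)*3 = -249*3 = -747)
-19*(D + V(-6, 3)) = -19*(-747 - 9) = -19*(-756) = 14364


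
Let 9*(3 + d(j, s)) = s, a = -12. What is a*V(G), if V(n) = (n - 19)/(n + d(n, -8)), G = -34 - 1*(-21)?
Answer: -432/19 ≈ -22.737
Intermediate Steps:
d(j, s) = -3 + s/9
G = -13 (G = -34 + 21 = -13)
V(n) = (-19 + n)/(-35/9 + n) (V(n) = (n - 19)/(n + (-3 + (⅑)*(-8))) = (-19 + n)/(n + (-3 - 8/9)) = (-19 + n)/(n - 35/9) = (-19 + n)/(-35/9 + n))
a*V(G) = -108*(-19 - 13)/(-35 + 9*(-13)) = -108*(-32)/(-35 - 117) = -108*(-32)/(-152) = -108*(-1)*(-32)/152 = -12*36/19 = -432/19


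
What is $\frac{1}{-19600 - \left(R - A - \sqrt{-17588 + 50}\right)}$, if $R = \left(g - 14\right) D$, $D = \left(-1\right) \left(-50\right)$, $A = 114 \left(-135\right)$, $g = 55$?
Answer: $- \frac{18520}{685989569} - \frac{i \sqrt{17538}}{1371979138} \approx -2.6997 \cdot 10^{-5} - 9.6526 \cdot 10^{-8} i$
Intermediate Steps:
$A = -15390$
$D = 50$
$R = 2050$ ($R = \left(55 - 14\right) 50 = 41 \cdot 50 = 2050$)
$\frac{1}{-19600 - \left(R - A - \sqrt{-17588 + 50}\right)} = \frac{1}{-19600 - \left(2050 + 15390 - \sqrt{-17588 + 50}\right)} = \frac{1}{-19600 + \left(\sqrt{-17538} - \left(2050 + 15390\right)\right)} = \frac{1}{-19600 + \left(i \sqrt{17538} - 17440\right)} = \frac{1}{-19600 - \left(17440 - i \sqrt{17538}\right)} = \frac{1}{-37040 + i \sqrt{17538}}$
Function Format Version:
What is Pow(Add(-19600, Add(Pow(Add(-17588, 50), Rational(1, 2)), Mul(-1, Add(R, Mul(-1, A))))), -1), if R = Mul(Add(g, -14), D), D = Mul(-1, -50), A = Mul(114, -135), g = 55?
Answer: Add(Rational(-18520, 685989569), Mul(Rational(-1, 1371979138), I, Pow(17538, Rational(1, 2)))) ≈ Add(-2.6997e-5, Mul(-9.6526e-8, I))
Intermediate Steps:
A = -15390
D = 50
R = 2050 (R = Mul(Add(55, -14), 50) = Mul(41, 50) = 2050)
Pow(Add(-19600, Add(Pow(Add(-17588, 50), Rational(1, 2)), Mul(-1, Add(R, Mul(-1, A))))), -1) = Pow(Add(-19600, Add(Pow(Add(-17588, 50), Rational(1, 2)), Mul(-1, Add(2050, Mul(-1, -15390))))), -1) = Pow(Add(-19600, Add(Pow(-17538, Rational(1, 2)), Mul(-1, Add(2050, 15390)))), -1) = Pow(Add(-19600, Add(Mul(I, Pow(17538, Rational(1, 2))), Mul(-1, 17440))), -1) = Pow(Add(-19600, Add(Mul(I, Pow(17538, Rational(1, 2))), -17440)), -1) = Pow(Add(-19600, Add(-17440, Mul(I, Pow(17538, Rational(1, 2))))), -1) = Pow(Add(-37040, Mul(I, Pow(17538, Rational(1, 2)))), -1)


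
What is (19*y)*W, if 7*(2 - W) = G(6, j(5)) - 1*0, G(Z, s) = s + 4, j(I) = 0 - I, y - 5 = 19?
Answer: 6840/7 ≈ 977.14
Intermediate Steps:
y = 24 (y = 5 + 19 = 24)
j(I) = -I
G(Z, s) = 4 + s
W = 15/7 (W = 2 - ((4 - 1*5) - 1*0)/7 = 2 - ((4 - 5) + 0)/7 = 2 - (-1 + 0)/7 = 2 - ⅐*(-1) = 2 + ⅐ = 15/7 ≈ 2.1429)
(19*y)*W = (19*24)*(15/7) = 456*(15/7) = 6840/7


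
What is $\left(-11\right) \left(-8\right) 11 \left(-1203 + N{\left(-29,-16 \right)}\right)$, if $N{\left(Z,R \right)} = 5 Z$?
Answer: $-1304864$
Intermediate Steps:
$\left(-11\right) \left(-8\right) 11 \left(-1203 + N{\left(-29,-16 \right)}\right) = \left(-11\right) \left(-8\right) 11 \left(-1203 + 5 \left(-29\right)\right) = 88 \cdot 11 \left(-1203 - 145\right) = 968 \left(-1348\right) = -1304864$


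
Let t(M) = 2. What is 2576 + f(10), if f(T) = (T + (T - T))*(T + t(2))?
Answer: 2696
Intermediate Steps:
f(T) = T*(2 + T) (f(T) = (T + (T - T))*(T + 2) = (T + 0)*(2 + T) = T*(2 + T))
2576 + f(10) = 2576 + 10*(2 + 10) = 2576 + 10*12 = 2576 + 120 = 2696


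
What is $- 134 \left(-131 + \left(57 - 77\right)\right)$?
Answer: $20234$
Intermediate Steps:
$- 134 \left(-131 + \left(57 - 77\right)\right) = - 134 \left(-131 - 20\right) = \left(-134\right) \left(-151\right) = 20234$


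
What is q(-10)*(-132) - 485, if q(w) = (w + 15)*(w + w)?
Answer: 12715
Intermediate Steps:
q(w) = 2*w*(15 + w) (q(w) = (15 + w)*(2*w) = 2*w*(15 + w))
q(-10)*(-132) - 485 = (2*(-10)*(15 - 10))*(-132) - 485 = (2*(-10)*5)*(-132) - 485 = -100*(-132) - 485 = 13200 - 485 = 12715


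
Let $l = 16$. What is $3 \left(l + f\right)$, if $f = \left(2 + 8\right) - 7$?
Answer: $57$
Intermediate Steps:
$f = 3$ ($f = 10 - 7 = 3$)
$3 \left(l + f\right) = 3 \left(16 + 3\right) = 3 \cdot 19 = 57$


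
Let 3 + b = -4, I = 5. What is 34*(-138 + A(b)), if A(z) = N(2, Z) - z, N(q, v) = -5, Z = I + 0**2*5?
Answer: -4624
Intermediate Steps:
b = -7 (b = -3 - 4 = -7)
Z = 5 (Z = 5 + 0**2*5 = 5 + 0*5 = 5 + 0 = 5)
A(z) = -5 - z
34*(-138 + A(b)) = 34*(-138 + (-5 - 1*(-7))) = 34*(-138 + (-5 + 7)) = 34*(-138 + 2) = 34*(-136) = -4624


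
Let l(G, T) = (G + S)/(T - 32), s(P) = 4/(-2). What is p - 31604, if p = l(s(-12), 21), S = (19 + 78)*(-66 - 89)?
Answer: -30237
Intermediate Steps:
S = -15035 (S = 97*(-155) = -15035)
s(P) = -2 (s(P) = 4*(-½) = -2)
l(G, T) = (-15035 + G)/(-32 + T) (l(G, T) = (G - 15035)/(T - 32) = (-15035 + G)/(-32 + T))
p = 1367 (p = (-15035 - 2)/(-32 + 21) = -15037/(-11) = -1/11*(-15037) = 1367)
p - 31604 = 1367 - 31604 = -30237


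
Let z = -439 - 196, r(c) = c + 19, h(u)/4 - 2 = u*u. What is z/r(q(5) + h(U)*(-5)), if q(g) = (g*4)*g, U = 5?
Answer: 635/421 ≈ 1.5083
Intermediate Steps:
q(g) = 4*g² (q(g) = (4*g)*g = 4*g²)
h(u) = 8 + 4*u² (h(u) = 8 + 4*(u*u) = 8 + 4*u²)
r(c) = 19 + c
z = -635
z/r(q(5) + h(U)*(-5)) = -635/(19 + (4*5² + (8 + 4*5²)*(-5))) = -635/(19 + (4*25 + (8 + 4*25)*(-5))) = -635/(19 + (100 + (8 + 100)*(-5))) = -635/(19 + (100 + 108*(-5))) = -635/(19 + (100 - 540)) = -635/(19 - 440) = -635/(-421) = -635*(-1/421) = 635/421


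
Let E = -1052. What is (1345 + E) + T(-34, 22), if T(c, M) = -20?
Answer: 273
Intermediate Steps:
(1345 + E) + T(-34, 22) = (1345 - 1052) - 20 = 293 - 20 = 273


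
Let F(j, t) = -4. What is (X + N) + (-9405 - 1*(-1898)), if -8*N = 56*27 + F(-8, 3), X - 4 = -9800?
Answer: -34983/2 ≈ -17492.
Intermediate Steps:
X = -9796 (X = 4 - 9800 = -9796)
N = -377/2 (N = -(56*27 - 4)/8 = -(1512 - 4)/8 = -⅛*1508 = -377/2 ≈ -188.50)
(X + N) + (-9405 - 1*(-1898)) = (-9796 - 377/2) + (-9405 - 1*(-1898)) = -19969/2 + (-9405 + 1898) = -19969/2 - 7507 = -34983/2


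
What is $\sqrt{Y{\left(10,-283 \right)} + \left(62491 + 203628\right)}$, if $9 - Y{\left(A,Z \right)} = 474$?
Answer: $\sqrt{265654} \approx 515.42$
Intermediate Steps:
$Y{\left(A,Z \right)} = -465$ ($Y{\left(A,Z \right)} = 9 - 474 = -465$)
$\sqrt{Y{\left(10,-283 \right)} + \left(62491 + 203628\right)} = \sqrt{-465 + \left(62491 + 203628\right)} = \sqrt{-465 + 266119} = \sqrt{265654}$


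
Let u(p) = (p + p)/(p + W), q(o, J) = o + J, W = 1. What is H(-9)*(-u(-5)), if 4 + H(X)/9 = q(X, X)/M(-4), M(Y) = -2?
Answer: -225/2 ≈ -112.50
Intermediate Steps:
q(o, J) = J + o
u(p) = 2*p/(1 + p) (u(p) = (p + p)/(p + 1) = (2*p)/(1 + p) = 2*p/(1 + p))
H(X) = -36 - 9*X (H(X) = -36 + 9*((X + X)/(-2)) = -36 + 9*((2*X)*(-½)) = -36 + 9*(-X) = -36 - 9*X)
H(-9)*(-u(-5)) = (-36 - 9*(-9))*(-2*(-5)/(1 - 5)) = (-36 + 81)*(-2*(-5)/(-4)) = 45*(-2*(-5)*(-1)/4) = 45*(-1*5/2) = 45*(-5/2) = -225/2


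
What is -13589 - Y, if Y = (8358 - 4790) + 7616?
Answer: -24773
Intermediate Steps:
Y = 11184 (Y = 3568 + 7616 = 11184)
-13589 - Y = -13589 - 1*11184 = -13589 - 11184 = -24773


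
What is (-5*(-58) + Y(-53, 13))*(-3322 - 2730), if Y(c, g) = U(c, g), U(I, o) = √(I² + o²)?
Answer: -1755080 - 6052*√2978 ≈ -2.0853e+6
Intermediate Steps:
Y(c, g) = √(c² + g²)
(-5*(-58) + Y(-53, 13))*(-3322 - 2730) = (-5*(-58) + √((-53)² + 13²))*(-3322 - 2730) = (290 + √(2809 + 169))*(-6052) = (290 + √2978)*(-6052) = -1755080 - 6052*√2978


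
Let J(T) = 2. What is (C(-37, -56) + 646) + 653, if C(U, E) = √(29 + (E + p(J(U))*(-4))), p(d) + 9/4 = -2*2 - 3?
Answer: 1299 + √10 ≈ 1302.2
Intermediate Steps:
p(d) = -37/4 (p(d) = -9/4 + (-2*2 - 3) = -9/4 + (-4 - 3) = -9/4 - 7 = -37/4)
C(U, E) = √(66 + E) (C(U, E) = √(29 + (E - 37/4*(-4))) = √(29 + (E + 37)) = √(29 + (37 + E)) = √(66 + E))
(C(-37, -56) + 646) + 653 = (√(66 - 56) + 646) + 653 = (√10 + 646) + 653 = (646 + √10) + 653 = 1299 + √10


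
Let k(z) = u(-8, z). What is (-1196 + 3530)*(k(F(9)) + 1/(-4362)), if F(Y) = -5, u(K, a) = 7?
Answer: 11877337/727 ≈ 16337.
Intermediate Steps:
k(z) = 7
(-1196 + 3530)*(k(F(9)) + 1/(-4362)) = (-1196 + 3530)*(7 + 1/(-4362)) = 2334*(7 - 1/4362) = 2334*(30533/4362) = 11877337/727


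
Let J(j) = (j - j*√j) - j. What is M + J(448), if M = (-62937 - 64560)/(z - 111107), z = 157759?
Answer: -127497/46652 - 3584*√7 ≈ -9485.1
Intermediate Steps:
M = -127497/46652 (M = (-62937 - 64560)/(157759 - 111107) = -127497/46652 ≈ -2.7329)
J(j) = -j^(3/2) (J(j) = (j - j^(3/2)) - j = -j^(3/2))
M + J(448) = -127497/46652 - 448^(3/2) = -127497/46652 - 3584*√7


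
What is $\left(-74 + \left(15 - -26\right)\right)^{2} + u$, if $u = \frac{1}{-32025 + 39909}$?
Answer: $\frac{8585677}{7884} \approx 1089.0$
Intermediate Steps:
$u = \frac{1}{7884} \approx 0.00012684$
$\left(-74 + \left(15 - -26\right)\right)^{2} + u = \left(-74 + \left(15 - -26\right)\right)^{2} + \frac{1}{7884} = \left(-74 + \left(15 + 26\right)\right)^{2} + \frac{1}{7884} = \left(-74 + 41\right)^{2} + \frac{1}{7884} = \left(-33\right)^{2} + \frac{1}{7884} = 1089 + \frac{1}{7884} = \frac{8585677}{7884}$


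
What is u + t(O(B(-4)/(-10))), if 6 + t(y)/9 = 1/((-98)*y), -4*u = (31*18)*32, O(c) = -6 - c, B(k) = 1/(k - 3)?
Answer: -13314501/2947 ≈ -4518.0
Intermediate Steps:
B(k) = 1/(-3 + k)
u = -4464 (u = -31*18*32/4 = -279*32/2 = -¼*17856 = -4464)
t(y) = -54 - 9/(98*y) (t(y) = -54 + 9*(1/((-98)*y)) = -54 + 9*(-1/(98*y)) = -54 - 9/(98*y))
u + t(O(B(-4)/(-10))) = -4464 + (-54 - 9/(98*(-6 - 1/((-3 - 4)*(-10))))) = -4464 + (-54 - 9/(98*(-6 - (-1)/((-7)*10)))) = -4464 + (-54 - 9/(98*(-6 - (-1)*(-1)/(7*10)))) = -4464 + (-54 - 9/(98*(-6 - 1*1/70))) = -4464 + (-54 - 9/(98*(-6 - 1/70))) = -4464 + (-54 - 9/(98*(-421/70))) = -4464 + (-54 - 9/98*(-70/421)) = -4464 + (-54 + 45/2947) = -4464 - 159093/2947 = -13314501/2947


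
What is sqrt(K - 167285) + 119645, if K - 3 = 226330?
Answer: 119645 + 22*sqrt(122) ≈ 1.1989e+5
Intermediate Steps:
K = 226333 (K = 3 + 226330 = 226333)
sqrt(K - 167285) + 119645 = sqrt(226333 - 167285) + 119645 = sqrt(59048) + 119645 = 22*sqrt(122) + 119645 = 119645 + 22*sqrt(122)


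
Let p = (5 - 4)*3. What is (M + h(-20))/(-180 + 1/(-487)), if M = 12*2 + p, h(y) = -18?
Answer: -4383/87661 ≈ -0.049999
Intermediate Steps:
p = 3 (p = 1*3 = 3)
M = 27 (M = 12*2 + 3 = 24 + 3 = 27)
(M + h(-20))/(-180 + 1/(-487)) = (27 - 18)/(-180 + 1/(-487)) = 9/(-180 - 1/487) = 9/(-87661/487) = 9*(-487/87661) = -4383/87661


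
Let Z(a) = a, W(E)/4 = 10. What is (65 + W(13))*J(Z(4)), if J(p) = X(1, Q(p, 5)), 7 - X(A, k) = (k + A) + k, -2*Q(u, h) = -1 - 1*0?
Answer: 525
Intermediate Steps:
W(E) = 40 (W(E) = 4*10 = 40)
Q(u, h) = ½ (Q(u, h) = -(-1 - 1*0)/2 = -(-1 + 0)/2 = -½*(-1) = ½)
X(A, k) = 7 - A - 2*k (X(A, k) = 7 - ((k + A) + k) = 7 - ((A + k) + k) = 7 - (A + 2*k) = 7 + (-A - 2*k) = 7 - A - 2*k)
J(p) = 5 (J(p) = 7 - 1*1 - 2*½ = 7 - 1 - 1 = 5)
(65 + W(13))*J(Z(4)) = (65 + 40)*5 = 105*5 = 525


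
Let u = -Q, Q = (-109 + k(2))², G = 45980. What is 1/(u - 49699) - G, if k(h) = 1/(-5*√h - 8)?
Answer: -6862723549536742/149254535605 - 3068*√2/149254535605 ≈ -45980.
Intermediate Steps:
k(h) = 1/(-8 - 5*√h)
Q = (-109 - 1/(8 + 5*√2))² ≈ 11895.
u = -1176603/98 + 3835*√2/49 (u = -(1176603/98 - 3835*√2/49) = -1176603/98 + 3835*√2/49 ≈ -11895.)
1/(u - 49699) - G = 1/((-1176603/98 + 3835*√2/49) - 49699) - 1*45980 = 1/(-6047105/98 + 3835*√2/49) - 45980 = -45980 + 1/(-6047105/98 + 3835*√2/49)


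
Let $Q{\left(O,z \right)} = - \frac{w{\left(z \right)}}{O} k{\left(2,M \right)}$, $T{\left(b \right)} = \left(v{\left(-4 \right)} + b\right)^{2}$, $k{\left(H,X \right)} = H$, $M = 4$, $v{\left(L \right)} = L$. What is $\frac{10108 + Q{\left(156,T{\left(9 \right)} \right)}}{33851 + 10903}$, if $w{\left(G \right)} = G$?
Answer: $\frac{788399}{3490812} \approx 0.22585$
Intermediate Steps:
$T{\left(b \right)} = \left(-4 + b\right)^{2}$
$Q{\left(O,z \right)} = - \frac{2 z}{O}$ ($Q{\left(O,z \right)} = - \frac{z}{O} 2 = - \frac{2 z}{O}$)
$\frac{10108 + Q{\left(156,T{\left(9 \right)} \right)}}{33851 + 10903} = \frac{10108 - \frac{2 \left(-4 + 9\right)^{2}}{156}}{33851 + 10903} = \frac{10108 - 2 \cdot 5^{2} \cdot \frac{1}{156}}{44754} = \left(10108 - 50 \cdot \frac{1}{156}\right) \frac{1}{44754} = \left(10108 - \frac{25}{78}\right) \frac{1}{44754} = \frac{788399}{78} \cdot \frac{1}{44754} = \frac{788399}{3490812}$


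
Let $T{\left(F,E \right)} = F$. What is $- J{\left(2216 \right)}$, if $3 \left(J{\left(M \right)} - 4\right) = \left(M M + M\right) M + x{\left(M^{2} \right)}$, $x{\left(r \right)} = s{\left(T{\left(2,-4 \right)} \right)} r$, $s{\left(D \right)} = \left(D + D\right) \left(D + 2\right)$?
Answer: $- \frac{10965494860}{3} \approx -3.6552 \cdot 10^{9}$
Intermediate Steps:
$s{\left(D \right)} = 2 D \left(2 + D\right)$
$x{\left(r \right)} = 16 r$ ($x{\left(r \right)} = 2 \cdot 2 \left(2 + 2\right) r = 2 \cdot 2 \cdot 4 r = 16 r$)
$J{\left(M \right)} = 4 + \frac{16 M^{2}}{3} + \frac{M \left(M + M^{2}\right)}{3}$ ($J{\left(M \right)} = 4 + \frac{\left(M M + M\right) M + 16 M^{2}}{3} = 4 + \frac{\left(M^{2} + M\right) M + 16 M^{2}}{3} = 4 + \frac{\left(M + M^{2}\right) M + 16 M^{2}}{3} = 4 + \frac{M \left(M + M^{2}\right) + 16 M^{2}}{3} = 4 + \frac{16 M^{2} + M \left(M + M^{2}\right)}{3} = 4 + \left(\frac{16 M^{2}}{3} + \frac{M \left(M + M^{2}\right)}{3}\right) = 4 + \frac{16 M^{2}}{3} + \frac{M \left(M + M^{2}\right)}{3}$)
$- J{\left(2216 \right)} = - (4 + \frac{2216^{3}}{3} + \frac{17 \cdot 2216^{2}}{3}) = - (4 + \frac{1}{3} \cdot 10882013696 + \frac{17}{3} \cdot 4910656) = - (4 + \frac{10882013696}{3} + \frac{83481152}{3}) = \left(-1\right) \frac{10965494860}{3} = - \frac{10965494860}{3}$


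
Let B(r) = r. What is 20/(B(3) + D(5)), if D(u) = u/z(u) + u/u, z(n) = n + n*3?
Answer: 80/17 ≈ 4.7059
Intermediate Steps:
z(n) = 4*n (z(n) = n + 3*n = 4*n)
D(u) = 5/4 (D(u) = u/((4*u)) + u/u = u*(1/(4*u)) + 1 = ¼ + 1 = 5/4)
20/(B(3) + D(5)) = 20/(3 + 5/4) = 20/(17/4) = 20*(4/17) = 80/17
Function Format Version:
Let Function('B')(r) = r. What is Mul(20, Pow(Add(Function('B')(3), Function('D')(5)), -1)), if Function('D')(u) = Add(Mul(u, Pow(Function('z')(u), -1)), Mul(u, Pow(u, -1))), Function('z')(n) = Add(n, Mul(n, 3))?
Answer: Rational(80, 17) ≈ 4.7059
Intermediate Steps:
Function('z')(n) = Mul(4, n) (Function('z')(n) = Add(n, Mul(3, n)) = Mul(4, n))
Function('D')(u) = Rational(5, 4) (Function('D')(u) = Add(Mul(u, Pow(Mul(4, u), -1)), Mul(u, Pow(u, -1))) = Add(Mul(u, Mul(Rational(1, 4), Pow(u, -1))), 1) = Add(Rational(1, 4), 1) = Rational(5, 4))
Mul(20, Pow(Add(Function('B')(3), Function('D')(5)), -1)) = Mul(20, Pow(Add(3, Rational(5, 4)), -1)) = Mul(20, Pow(Rational(17, 4), -1)) = Mul(20, Rational(4, 17)) = Rational(80, 17)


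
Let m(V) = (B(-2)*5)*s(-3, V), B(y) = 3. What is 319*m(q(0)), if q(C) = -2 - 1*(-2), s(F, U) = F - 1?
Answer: -19140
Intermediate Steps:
s(F, U) = -1 + F
q(C) = 0 (q(C) = -2 + 2 = 0)
m(V) = -60 (m(V) = (3*5)*(-1 - 3) = 15*(-4) = -60)
319*m(q(0)) = 319*(-60) = -19140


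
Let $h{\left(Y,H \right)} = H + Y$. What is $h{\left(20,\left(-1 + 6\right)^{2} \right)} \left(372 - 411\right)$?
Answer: $-1755$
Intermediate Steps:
$h{\left(20,\left(-1 + 6\right)^{2} \right)} \left(372 - 411\right) = \left(\left(-1 + 6\right)^{2} + 20\right) \left(372 - 411\right) = \left(5^{2} + 20\right) \left(-39\right) = \left(25 + 20\right) \left(-39\right) = 45 \left(-39\right) = -1755$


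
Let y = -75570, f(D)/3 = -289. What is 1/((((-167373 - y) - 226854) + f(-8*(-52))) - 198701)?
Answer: -1/518225 ≈ -1.9297e-6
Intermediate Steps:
f(D) = -867 (f(D) = 3*(-289) = -867)
1/((((-167373 - y) - 226854) + f(-8*(-52))) - 198701) = 1/((((-167373 - 1*(-75570)) - 226854) - 867) - 198701) = 1/((((-167373 + 75570) - 226854) - 867) - 198701) = 1/(((-91803 - 226854) - 867) - 198701) = 1/((-318657 - 867) - 198701) = 1/(-319524 - 198701) = 1/(-518225) = -1/518225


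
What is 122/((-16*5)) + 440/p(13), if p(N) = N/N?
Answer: 17539/40 ≈ 438.48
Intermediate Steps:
p(N) = 1
122/((-16*5)) + 440/p(13) = 122/((-16*5)) + 440/1 = 122/(-80) + 440*1 = 122*(-1/80) + 440 = -61/40 + 440 = 17539/40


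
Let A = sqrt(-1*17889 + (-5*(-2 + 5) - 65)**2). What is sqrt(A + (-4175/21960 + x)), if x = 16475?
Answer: sqrt(8827598530 + 535824*I*sqrt(11489))/732 ≈ 128.35 + 0.41754*I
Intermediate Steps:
A = I*sqrt(11489) (A = sqrt(-17889 + (-5*3 - 65)**2) = sqrt(-17889 + (-15 - 65)**2) = sqrt(-17889 + (-80)**2) = sqrt(-17889 + 6400) = sqrt(-11489) = I*sqrt(11489) ≈ 107.19*I)
sqrt(A + (-4175/21960 + x)) = sqrt(I*sqrt(11489) + (-4175/21960 + 16475)) = sqrt(I*sqrt(11489) + (-4175*1/21960 + 16475)) = sqrt(I*sqrt(11489) + (-835/4392 + 16475)) = sqrt(I*sqrt(11489) + 72357365/4392) = sqrt(72357365/4392 + I*sqrt(11489))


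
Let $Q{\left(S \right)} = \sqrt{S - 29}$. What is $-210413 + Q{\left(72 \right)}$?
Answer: $-210413 + \sqrt{43} \approx -2.1041 \cdot 10^{5}$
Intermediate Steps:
$Q{\left(S \right)} = \sqrt{-29 + S}$
$-210413 + Q{\left(72 \right)} = -210413 + \sqrt{-29 + 72} = -210413 + \sqrt{43}$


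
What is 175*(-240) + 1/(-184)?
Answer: -7728001/184 ≈ -42000.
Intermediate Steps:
175*(-240) + 1/(-184) = -42000 - 1/184 = -7728001/184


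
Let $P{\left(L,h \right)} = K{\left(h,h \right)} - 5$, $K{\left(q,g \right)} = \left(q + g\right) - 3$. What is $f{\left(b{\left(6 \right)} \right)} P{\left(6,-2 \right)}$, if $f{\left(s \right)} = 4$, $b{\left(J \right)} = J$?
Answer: $-48$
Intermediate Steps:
$K{\left(q,g \right)} = -3 + g + q$ ($K{\left(q,g \right)} = \left(g + q\right) - 3 = -3 + g + q$)
$P{\left(L,h \right)} = -8 + 2 h$ ($P{\left(L,h \right)} = \left(-3 + h + h\right) - 5 = \left(-3 + 2 h\right) - 5 = -8 + 2 h$)
$f{\left(b{\left(6 \right)} \right)} P{\left(6,-2 \right)} = 4 \left(-8 + 2 \left(-2\right)\right) = 4 \left(-8 - 4\right) = 4 \left(-12\right) = -48$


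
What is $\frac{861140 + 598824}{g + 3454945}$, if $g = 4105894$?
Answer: $\frac{132724}{687349} \approx 0.1931$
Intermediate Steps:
$\frac{861140 + 598824}{g + 3454945} = \frac{861140 + 598824}{4105894 + 3454945} = \frac{1459964}{7560839} = 1459964 \cdot \frac{1}{7560839} = \frac{132724}{687349}$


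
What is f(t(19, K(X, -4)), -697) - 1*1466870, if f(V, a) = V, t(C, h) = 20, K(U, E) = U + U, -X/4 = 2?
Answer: -1466850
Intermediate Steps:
X = -8 (X = -4*2 = -8)
K(U, E) = 2*U
f(t(19, K(X, -4)), -697) - 1*1466870 = 20 - 1*1466870 = 20 - 1466870 = -1466850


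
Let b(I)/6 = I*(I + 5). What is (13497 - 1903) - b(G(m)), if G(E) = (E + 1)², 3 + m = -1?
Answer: 10838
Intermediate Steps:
m = -4 (m = -3 - 1 = -4)
G(E) = (1 + E)²
b(I) = 6*I*(5 + I) (b(I) = 6*(I*(I + 5)) = 6*(I*(5 + I)) = 6*I*(5 + I))
(13497 - 1903) - b(G(m)) = (13497 - 1903) - 6*(1 - 4)²*(5 + (1 - 4)²) = 11594 - 6*(-3)²*(5 + (-3)²) = 11594 - 6*9*(5 + 9) = 11594 - 6*9*14 = 11594 - 1*756 = 11594 - 756 = 10838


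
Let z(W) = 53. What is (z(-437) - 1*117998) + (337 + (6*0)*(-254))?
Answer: -117608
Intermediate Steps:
(z(-437) - 1*117998) + (337 + (6*0)*(-254)) = (53 - 1*117998) + (337 + (6*0)*(-254)) = (53 - 117998) + (337 + 0*(-254)) = -117945 + (337 + 0) = -117945 + 337 = -117608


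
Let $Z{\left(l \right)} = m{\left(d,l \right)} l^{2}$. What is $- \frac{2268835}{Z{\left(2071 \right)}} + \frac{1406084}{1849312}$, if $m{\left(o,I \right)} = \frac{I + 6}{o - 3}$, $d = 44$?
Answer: $\frac{28334505994713}{37785084068344} \approx 0.74989$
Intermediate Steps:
$m{\left(o,I \right)} = \frac{6 + I}{-3 + o}$
$Z{\left(l \right)} = l^{2} \left(\frac{6}{41} + \frac{l}{41}\right)$ ($Z{\left(l \right)} = \frac{6 + l}{-3 + 44} l^{2} = \frac{6 + l}{41} l^{2} = \left(\frac{6}{41} + \frac{l}{41}\right) l^{2} = l^{2} \left(\frac{6}{41} + \frac{l}{41}\right)$)
$- \frac{2268835}{Z{\left(2071 \right)}} + \frac{1406084}{1849312} = - \frac{2268835}{\frac{1}{41} \cdot 2071^{2} \left(6 + 2071\right)} + \frac{1406084}{1849312} = - \frac{2268835}{\frac{1}{41} \cdot 4289041 \cdot 2077} + 1406084 \cdot \frac{1}{1849312} = - \frac{2268835}{\frac{8908338157}{41}} + \frac{351521}{462328} = \left(-2268835\right) \frac{41}{8908338157} + \frac{351521}{462328} = - \frac{853415}{81727873} + \frac{351521}{462328} = \frac{28334505994713}{37785084068344}$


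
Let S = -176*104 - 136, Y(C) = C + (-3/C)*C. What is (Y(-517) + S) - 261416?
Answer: -280376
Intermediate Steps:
Y(C) = -3 + C (Y(C) = C - 3 = -3 + C)
S = -18440 (S = -18304 - 136 = -18440)
(Y(-517) + S) - 261416 = ((-3 - 517) - 18440) - 261416 = (-520 - 18440) - 261416 = -18960 - 261416 = -280376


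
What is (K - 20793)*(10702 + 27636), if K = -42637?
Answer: -2431779340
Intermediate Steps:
(K - 20793)*(10702 + 27636) = (-42637 - 20793)*(10702 + 27636) = -63430*38338 = -2431779340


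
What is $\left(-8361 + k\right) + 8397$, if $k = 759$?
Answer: $795$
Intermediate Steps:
$\left(-8361 + k\right) + 8397 = \left(-8361 + 759\right) + 8397 = -7602 + 8397 = 795$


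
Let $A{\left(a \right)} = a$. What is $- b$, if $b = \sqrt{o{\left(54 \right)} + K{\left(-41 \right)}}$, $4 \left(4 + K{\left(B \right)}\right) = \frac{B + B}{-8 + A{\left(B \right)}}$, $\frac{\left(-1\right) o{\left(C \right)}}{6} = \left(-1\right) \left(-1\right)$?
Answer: $- \frac{i \sqrt{1878}}{14} \approx - 3.0954 i$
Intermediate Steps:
$o{\left(C \right)} = -6$ ($o{\left(C \right)} = - 6 \left(\left(-1\right) \left(-1\right)\right) = \left(-6\right) 1 = -6$)
$K{\left(B \right)} = -4 + \frac{B}{2 \left(-8 + B\right)}$ ($K{\left(B \right)} = -4 + \frac{\left(B + B\right) \frac{1}{-8 + B}}{4} = -4 + \frac{2 B \frac{1}{-8 + B}}{4} = -4 + \frac{B}{2 \left(-8 + B\right)}$)
$b = \frac{i \sqrt{1878}}{14}$ ($b = \sqrt{-6 + \frac{64 - -287}{2 \left(-8 - 41\right)}} = \sqrt{-6 + \frac{64 + 287}{2 \left(-49\right)}} = \sqrt{-6 + \frac{1}{2} \left(- \frac{1}{49}\right) 351} = \sqrt{-6 - \frac{351}{98}} = \sqrt{- \frac{939}{98}} = \frac{i \sqrt{1878}}{14} \approx 3.0954 i$)
$- b = - \frac{i \sqrt{1878}}{14}$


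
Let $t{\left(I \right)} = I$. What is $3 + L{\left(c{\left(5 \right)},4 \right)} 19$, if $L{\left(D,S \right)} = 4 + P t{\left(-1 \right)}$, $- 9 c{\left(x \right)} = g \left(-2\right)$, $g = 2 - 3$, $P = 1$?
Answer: $60$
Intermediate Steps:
$g = -1$
$c{\left(x \right)} = - \frac{2}{9}$ ($c{\left(x \right)} = - \frac{\left(-1\right) \left(-2\right)}{9} = \left(- \frac{1}{9}\right) 2 = - \frac{2}{9}$)
$L{\left(D,S \right)} = 3$ ($L{\left(D,S \right)} = 4 + 1 \left(-1\right) = 4 - 1 = 3$)
$3 + L{\left(c{\left(5 \right)},4 \right)} 19 = 3 + 3 \cdot 19 = 3 + 57 = 60$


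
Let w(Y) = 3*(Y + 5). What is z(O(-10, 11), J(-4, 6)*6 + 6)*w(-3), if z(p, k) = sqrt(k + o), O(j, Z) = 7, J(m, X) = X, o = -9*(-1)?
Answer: 6*sqrt(51) ≈ 42.849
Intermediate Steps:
o = 9
w(Y) = 15 + 3*Y (w(Y) = 3*(5 + Y) = 15 + 3*Y)
z(p, k) = sqrt(9 + k) (z(p, k) = sqrt(k + 9) = sqrt(9 + k))
z(O(-10, 11), J(-4, 6)*6 + 6)*w(-3) = sqrt(9 + (6*6 + 6))*(15 + 3*(-3)) = sqrt(9 + (36 + 6))*(15 - 9) = sqrt(9 + 42)*6 = sqrt(51)*6 = 6*sqrt(51)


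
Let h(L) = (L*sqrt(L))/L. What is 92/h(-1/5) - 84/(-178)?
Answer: 42/89 - 92*I*sqrt(5) ≈ 0.47191 - 205.72*I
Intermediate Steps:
h(L) = sqrt(L) (h(L) = L**(3/2)/L = sqrt(L))
92/h(-1/5) - 84/(-178) = 92/(sqrt(-1/5)) - 84/(-178) = 92/(sqrt(-1*1/5)) - 84*(-1/178) = 92/(sqrt(-1/5)) + 42/89 = 92/((I*sqrt(5)/5)) + 42/89 = 92*(-I*sqrt(5)) + 42/89 = -92*I*sqrt(5) + 42/89 = 42/89 - 92*I*sqrt(5)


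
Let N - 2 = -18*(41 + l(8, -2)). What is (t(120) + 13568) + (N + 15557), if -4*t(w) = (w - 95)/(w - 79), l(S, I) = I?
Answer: 4661675/164 ≈ 28425.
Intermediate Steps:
t(w) = -(-95 + w)/(4*(-79 + w)) (t(w) = -(w - 95)/(4*(w - 79)) = -(-95 + w)/(4*(-79 + w)))
N = -700 (N = 2 - 18*(41 - 2) = 2 - 18*39 = 2 - 702 = -700)
(t(120) + 13568) + (N + 15557) = ((95 - 1*120)/(4*(-79 + 120)) + 13568) + (-700 + 15557) = ((1/4)*(95 - 120)/41 + 13568) + 14857 = ((1/4)*(1/41)*(-25) + 13568) + 14857 = (-25/164 + 13568) + 14857 = 2225127/164 + 14857 = 4661675/164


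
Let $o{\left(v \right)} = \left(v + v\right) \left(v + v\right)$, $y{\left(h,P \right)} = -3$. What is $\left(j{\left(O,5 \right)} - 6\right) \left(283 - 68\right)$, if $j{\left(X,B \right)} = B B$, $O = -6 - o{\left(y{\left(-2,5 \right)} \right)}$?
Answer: $4085$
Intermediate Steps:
$o{\left(v \right)} = 4 v^{2}$ ($o{\left(v \right)} = 2 v 2 v = 4 v^{2}$)
$O = -42$ ($O = -6 - 4 \left(-3\right)^{2} = -6 - 4 \cdot 9 = -6 - 36 = -42$)
$j{\left(X,B \right)} = B^{2}$
$\left(j{\left(O,5 \right)} - 6\right) \left(283 - 68\right) = \left(5^{2} - 6\right) \left(283 - 68\right) = \left(25 - 6\right) 215 = 19 \cdot 215 = 4085$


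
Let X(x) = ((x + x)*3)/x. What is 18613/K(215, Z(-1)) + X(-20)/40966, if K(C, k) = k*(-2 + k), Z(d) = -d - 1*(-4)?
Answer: 381250124/307245 ≈ 1240.9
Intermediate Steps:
Z(d) = 4 - d (Z(d) = -d + 4 = 4 - d)
X(x) = 6 (X(x) = ((2*x)*3)/x = (6*x)/x = 6)
18613/K(215, Z(-1)) + X(-20)/40966 = 18613/(((4 - 1*(-1))*(-2 + (4 - 1*(-1))))) + 6/40966 = 18613/(((4 + 1)*(-2 + (4 + 1)))) + 6*(1/40966) = 18613/((5*(-2 + 5))) + 3/20483 = 18613/((5*3)) + 3/20483 = 18613/15 + 3/20483 = 381250124/307245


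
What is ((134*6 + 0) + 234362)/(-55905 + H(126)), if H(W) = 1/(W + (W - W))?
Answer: -29630916/7044029 ≈ -4.2065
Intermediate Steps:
H(W) = 1/W (H(W) = 1/(W + 0) = 1/W)
((134*6 + 0) + 234362)/(-55905 + H(126)) = ((134*6 + 0) + 234362)/(-55905 + 1/126) = ((804 + 0) + 234362)/(-55905 + 1/126) = (804 + 234362)/(-7044029/126) = 235166*(-126/7044029) = -29630916/7044029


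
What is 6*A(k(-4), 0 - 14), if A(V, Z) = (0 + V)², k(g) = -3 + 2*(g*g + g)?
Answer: 2646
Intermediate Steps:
k(g) = -3 + 2*g + 2*g² (k(g) = -3 + 2*(g² + g) = -3 + 2*(g + g²) = -3 + (2*g + 2*g²) = -3 + 2*g + 2*g²)
A(V, Z) = V²
6*A(k(-4), 0 - 14) = 6*(-3 + 2*(-4) + 2*(-4)²)² = 6*(-3 - 8 + 2*16)² = 6*(-3 - 8 + 32)² = 6*21² = 6*441 = 2646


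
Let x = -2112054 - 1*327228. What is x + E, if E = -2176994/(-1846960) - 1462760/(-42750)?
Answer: -1925969113605769/789575400 ≈ -2.4392e+6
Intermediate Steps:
x = -2439282 (x = -2112054 - 327228 = -2439282)
E = 27947257031/789575400 (E = -2176994*(-1/1846960) - 1462760*(-1/42750) = 1088497/923480 + 146276/4275 = 27947257031/789575400 ≈ 35.395)
x + E = -2439282 + 27947257031/789575400 = -1925969113605769/789575400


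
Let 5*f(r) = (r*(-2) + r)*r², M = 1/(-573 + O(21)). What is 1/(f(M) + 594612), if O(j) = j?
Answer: 840983040/500058607380481 ≈ 1.6818e-6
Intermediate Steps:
M = -1/552 (M = 1/(-573 + 21) = 1/(-552) = -1/552 ≈ -0.0018116)
f(r) = -r³/5 (f(r) = ((r*(-2) + r)*r²)/5 = ((-2*r + r)*r²)/5 = ((-r)*r²)/5 = (-r³)/5 = -r³/5)
1/(f(M) + 594612) = 1/(-(-1/552)³/5 + 594612) = 1/(-⅕*(-1/168196608) + 594612) = 1/(1/840983040 + 594612) = 1/(500058607380481/840983040) = 840983040/500058607380481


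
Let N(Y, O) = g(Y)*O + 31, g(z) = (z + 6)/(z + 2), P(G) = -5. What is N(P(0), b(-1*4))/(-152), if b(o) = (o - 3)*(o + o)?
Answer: -37/456 ≈ -0.081140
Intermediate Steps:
b(o) = 2*o*(-3 + o) (b(o) = (-3 + o)*(2*o) = 2*o*(-3 + o))
g(z) = (6 + z)/(2 + z)
N(Y, O) = 31 + O*(6 + Y)/(2 + Y) (N(Y, O) = ((6 + Y)/(2 + Y))*O + 31 = O*(6 + Y)/(2 + Y) + 31 = 31 + O*(6 + Y)/(2 + Y))
N(P(0), b(-1*4))/(-152) = ((62 + 31*(-5) + (2*(-1*4)*(-3 - 1*4))*(6 - 5))/(2 - 5))/(-152) = ((62 - 155 + (2*(-4)*(-3 - 4))*1)/(-3))*(-1/152) = -(62 - 155 + (2*(-4)*(-7))*1)/3*(-1/152) = -(62 - 155 + 56*1)/3*(-1/152) = -(62 - 155 + 56)/3*(-1/152) = -⅓*(-37)*(-1/152) = (37/3)*(-1/152) = -37/456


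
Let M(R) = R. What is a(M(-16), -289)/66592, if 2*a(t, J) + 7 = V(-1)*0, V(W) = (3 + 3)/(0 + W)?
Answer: -7/133184 ≈ -5.2559e-5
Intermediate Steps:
V(W) = 6/W
a(t, J) = -7/2 (a(t, J) = -7/2 + ((6/(-1))*0)/2 = -7/2 + ((6*(-1))*0)/2 = -7/2 + (-6*0)/2 = -7/2 + (1/2)*0 = -7/2 + 0 = -7/2)
a(M(-16), -289)/66592 = -7/2/66592 = -7/2*1/66592 = -7/133184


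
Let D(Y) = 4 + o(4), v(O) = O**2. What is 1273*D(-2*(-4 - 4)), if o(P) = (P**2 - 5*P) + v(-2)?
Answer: 5092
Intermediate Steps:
o(P) = 4 + P**2 - 5*P (o(P) = (P**2 - 5*P) + (-2)**2 = (P**2 - 5*P) + 4 = 4 + P**2 - 5*P)
D(Y) = 4 (D(Y) = 4 + (4 + 4**2 - 5*4) = 4 + (4 + 16 - 20) = 4 + 0 = 4)
1273*D(-2*(-4 - 4)) = 1273*4 = 5092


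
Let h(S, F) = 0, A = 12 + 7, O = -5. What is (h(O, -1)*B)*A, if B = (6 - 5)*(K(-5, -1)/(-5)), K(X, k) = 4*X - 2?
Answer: 0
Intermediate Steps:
A = 19
K(X, k) = -2 + 4*X
B = 22/5 (B = (6 - 5)*((-2 + 4*(-5))/(-5)) = 1*((-2 - 20)*(-⅕)) = 1*(-22*(-⅕)) = 1*(22/5) = 22/5 ≈ 4.4000)
(h(O, -1)*B)*A = (0*(22/5))*19 = 0*19 = 0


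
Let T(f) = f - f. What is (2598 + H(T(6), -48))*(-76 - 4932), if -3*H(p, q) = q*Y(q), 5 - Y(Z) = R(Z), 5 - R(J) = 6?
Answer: -13491552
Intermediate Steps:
R(J) = -1 (R(J) = 5 - 1*6 = 5 - 6 = -1)
Y(Z) = 6 (Y(Z) = 5 - 1*(-1) = 5 + 1 = 6)
T(f) = 0
H(p, q) = -2*q (H(p, q) = -q*6/3 = -2*q)
(2598 + H(T(6), -48))*(-76 - 4932) = (2598 - 2*(-48))*(-76 - 4932) = (2598 + 96)*(-5008) = 2694*(-5008) = -13491552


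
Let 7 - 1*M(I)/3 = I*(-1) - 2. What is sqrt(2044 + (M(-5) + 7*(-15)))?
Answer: sqrt(1951) ≈ 44.170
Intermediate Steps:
M(I) = 27 + 3*I (M(I) = 21 - 3*(I*(-1) - 2) = 21 - 3*(-I - 2) = 21 - 3*(-2 - I) = 21 + (6 + 3*I) = 27 + 3*I)
sqrt(2044 + (M(-5) + 7*(-15))) = sqrt(2044 + ((27 + 3*(-5)) + 7*(-15))) = sqrt(2044 + ((27 - 15) - 105)) = sqrt(2044 + (12 - 105)) = sqrt(2044 - 93) = sqrt(1951)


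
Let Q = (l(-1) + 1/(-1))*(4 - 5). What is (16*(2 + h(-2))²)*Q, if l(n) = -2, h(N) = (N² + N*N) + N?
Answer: 3072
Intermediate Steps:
h(N) = N + 2*N² (h(N) = (N² + N²) + N = 2*N² + N = N + 2*N²)
Q = 3 (Q = (-2 + 1/(-1))*(4 - 5) = (-2 - 1)*(-1) = -3*(-1) = 3)
(16*(2 + h(-2))²)*Q = (16*(2 - 2*(1 + 2*(-2)))²)*3 = (16*(2 - 2*(1 - 4))²)*3 = (16*(2 - 2*(-3))²)*3 = (16*(2 + 6)²)*3 = (16*8²)*3 = (16*64)*3 = 1024*3 = 3072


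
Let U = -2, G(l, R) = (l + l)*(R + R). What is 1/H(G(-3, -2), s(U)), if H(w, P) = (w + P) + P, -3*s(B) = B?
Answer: 3/76 ≈ 0.039474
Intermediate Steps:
G(l, R) = 4*R*l (G(l, R) = (2*l)*(2*R) = 4*R*l)
s(B) = -B/3
H(w, P) = w + 2*P (H(w, P) = (P + w) + P = w + 2*P)
1/H(G(-3, -2), s(U)) = 1/(4*(-2)*(-3) + 2*(-1/3*(-2))) = 1/(24 + 2*(2/3)) = 1/(24 + 4/3) = 1/(76/3) = 3/76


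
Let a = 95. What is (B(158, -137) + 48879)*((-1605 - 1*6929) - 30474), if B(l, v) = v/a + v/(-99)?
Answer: -17932229084576/9405 ≈ -1.9067e+9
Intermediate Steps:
B(l, v) = 4*v/9405 (B(l, v) = v/95 + v/(-99) = v*(1/95) + v*(-1/99) = v/95 - v/99 = 4*v/9405)
(B(158, -137) + 48879)*((-1605 - 1*6929) - 30474) = ((4/9405)*(-137) + 48879)*((-1605 - 1*6929) - 30474) = (-548/9405 + 48879)*((-1605 - 6929) - 30474) = 459706447*(-8534 - 30474)/9405 = (459706447/9405)*(-39008) = -17932229084576/9405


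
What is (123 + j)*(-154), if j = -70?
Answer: -8162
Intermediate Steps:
(123 + j)*(-154) = (123 - 70)*(-154) = 53*(-154) = -8162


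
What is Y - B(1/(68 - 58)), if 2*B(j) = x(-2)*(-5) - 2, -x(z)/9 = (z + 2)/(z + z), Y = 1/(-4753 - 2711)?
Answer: 7463/7464 ≈ 0.99987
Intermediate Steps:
Y = -1/7464 (Y = 1/(-7464) = -1/7464 ≈ -0.00013398)
x(z) = -9*(2 + z)/(2*z) (x(z) = -9*(z + 2)/(z + z) = -9*(2 + z)/(2*z))
B(j) = -1 (B(j) = ((-9/2 - 9/(-2))*(-5) - 2)/2 = ((-9/2 - 9*(-½))*(-5) - 2)/2 = ((-9/2 + 9/2)*(-5) - 2)/2 = (0*(-5) - 2)/2 = (0 - 2)/2 = (½)*(-2) = -1)
Y - B(1/(68 - 58)) = -1/7464 - 1*(-1) = -1/7464 + 1 = 7463/7464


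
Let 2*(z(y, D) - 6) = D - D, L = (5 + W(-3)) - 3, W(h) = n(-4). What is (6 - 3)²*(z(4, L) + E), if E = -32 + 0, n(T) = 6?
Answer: -234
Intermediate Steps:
W(h) = 6
E = -32
L = 8 (L = (5 + 6) - 3 = 11 - 3 = 8)
z(y, D) = 6 (z(y, D) = 6 + (D - D)/2 = 6 + (½)*0 = 6 + 0 = 6)
(6 - 3)²*(z(4, L) + E) = (6 - 3)²*(6 - 32) = 3²*(-26) = 9*(-26) = -234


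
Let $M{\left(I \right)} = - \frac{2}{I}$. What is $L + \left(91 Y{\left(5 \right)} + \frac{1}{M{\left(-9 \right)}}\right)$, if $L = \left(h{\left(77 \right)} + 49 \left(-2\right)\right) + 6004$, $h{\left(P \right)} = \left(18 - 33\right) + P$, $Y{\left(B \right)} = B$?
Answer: $\frac{12855}{2} \approx 6427.5$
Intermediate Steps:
$h{\left(P \right)} = -15 + P$
$L = 5968$ ($L = \left(\left(-15 + 77\right) + 49 \left(-2\right)\right) + 6004 = \left(62 - 98\right) + 6004 = -36 + 6004 = 5968$)
$L + \left(91 Y{\left(5 \right)} + \frac{1}{M{\left(-9 \right)}}\right) = 5968 + \left(91 \cdot 5 + \frac{1}{\left(-2\right) \frac{1}{-9}}\right) = 5968 + \left(455 + \frac{1}{\left(-2\right) \left(- \frac{1}{9}\right)}\right) = 5968 + \left(455 + \frac{1}{\frac{2}{9}}\right) = 5968 + \left(455 + \frac{9}{2}\right) = 5968 + \frac{919}{2} = \frac{12855}{2}$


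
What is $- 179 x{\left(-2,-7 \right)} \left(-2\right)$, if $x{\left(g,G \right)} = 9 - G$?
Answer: $5728$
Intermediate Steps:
$- 179 x{\left(-2,-7 \right)} \left(-2\right) = - 179 \left(9 - -7\right) \left(-2\right) = - 179 \left(9 + 7\right) \left(-2\right) = - 179 \cdot 16 \left(-2\right) = \left(-179\right) \left(-32\right) = 5728$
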